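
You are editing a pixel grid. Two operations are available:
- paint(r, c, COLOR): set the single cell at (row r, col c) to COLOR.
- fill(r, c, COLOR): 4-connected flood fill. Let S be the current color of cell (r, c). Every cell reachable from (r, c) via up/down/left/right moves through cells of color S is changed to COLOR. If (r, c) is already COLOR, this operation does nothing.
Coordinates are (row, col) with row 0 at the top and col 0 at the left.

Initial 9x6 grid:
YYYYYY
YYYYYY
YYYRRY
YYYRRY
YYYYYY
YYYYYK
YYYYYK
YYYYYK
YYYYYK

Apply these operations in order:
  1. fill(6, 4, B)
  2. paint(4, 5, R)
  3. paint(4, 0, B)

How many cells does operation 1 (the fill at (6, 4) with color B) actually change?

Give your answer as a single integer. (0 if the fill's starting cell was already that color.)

After op 1 fill(6,4,B) [46 cells changed]:
BBBBBB
BBBBBB
BBBRRB
BBBRRB
BBBBBB
BBBBBK
BBBBBK
BBBBBK
BBBBBK

Answer: 46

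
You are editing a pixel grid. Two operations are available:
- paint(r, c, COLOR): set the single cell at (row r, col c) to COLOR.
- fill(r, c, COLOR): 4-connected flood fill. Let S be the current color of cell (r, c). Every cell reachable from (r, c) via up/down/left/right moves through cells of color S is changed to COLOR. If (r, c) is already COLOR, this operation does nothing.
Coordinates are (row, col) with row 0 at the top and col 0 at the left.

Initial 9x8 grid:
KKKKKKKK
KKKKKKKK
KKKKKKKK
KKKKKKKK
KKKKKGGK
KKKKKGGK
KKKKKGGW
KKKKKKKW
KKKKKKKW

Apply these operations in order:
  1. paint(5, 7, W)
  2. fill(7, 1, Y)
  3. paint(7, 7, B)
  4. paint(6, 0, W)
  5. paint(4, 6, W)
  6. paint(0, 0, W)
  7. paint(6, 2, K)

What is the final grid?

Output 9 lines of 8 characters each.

Answer: WYYYYYYY
YYYYYYYY
YYYYYYYY
YYYYYYYY
YYYYYGWY
YYYYYGGW
WYKYYGGW
YYYYYYYB
YYYYYYYW

Derivation:
After op 1 paint(5,7,W):
KKKKKKKK
KKKKKKKK
KKKKKKKK
KKKKKKKK
KKKKKGGK
KKKKKGGW
KKKKKGGW
KKKKKKKW
KKKKKKKW
After op 2 fill(7,1,Y) [62 cells changed]:
YYYYYYYY
YYYYYYYY
YYYYYYYY
YYYYYYYY
YYYYYGGY
YYYYYGGW
YYYYYGGW
YYYYYYYW
YYYYYYYW
After op 3 paint(7,7,B):
YYYYYYYY
YYYYYYYY
YYYYYYYY
YYYYYYYY
YYYYYGGY
YYYYYGGW
YYYYYGGW
YYYYYYYB
YYYYYYYW
After op 4 paint(6,0,W):
YYYYYYYY
YYYYYYYY
YYYYYYYY
YYYYYYYY
YYYYYGGY
YYYYYGGW
WYYYYGGW
YYYYYYYB
YYYYYYYW
After op 5 paint(4,6,W):
YYYYYYYY
YYYYYYYY
YYYYYYYY
YYYYYYYY
YYYYYGWY
YYYYYGGW
WYYYYGGW
YYYYYYYB
YYYYYYYW
After op 6 paint(0,0,W):
WYYYYYYY
YYYYYYYY
YYYYYYYY
YYYYYYYY
YYYYYGWY
YYYYYGGW
WYYYYGGW
YYYYYYYB
YYYYYYYW
After op 7 paint(6,2,K):
WYYYYYYY
YYYYYYYY
YYYYYYYY
YYYYYYYY
YYYYYGWY
YYYYYGGW
WYKYYGGW
YYYYYYYB
YYYYYYYW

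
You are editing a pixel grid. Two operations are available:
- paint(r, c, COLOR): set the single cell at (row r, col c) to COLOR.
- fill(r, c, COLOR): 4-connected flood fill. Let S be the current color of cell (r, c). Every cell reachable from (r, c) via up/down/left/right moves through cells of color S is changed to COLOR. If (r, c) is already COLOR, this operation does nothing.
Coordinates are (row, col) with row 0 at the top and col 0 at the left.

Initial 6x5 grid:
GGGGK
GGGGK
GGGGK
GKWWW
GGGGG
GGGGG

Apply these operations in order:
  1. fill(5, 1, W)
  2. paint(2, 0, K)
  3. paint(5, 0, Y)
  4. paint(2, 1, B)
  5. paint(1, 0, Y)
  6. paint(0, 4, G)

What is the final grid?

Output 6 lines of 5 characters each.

Answer: WWWWG
YWWWK
KBWWK
WKWWW
WWWWW
YWWWW

Derivation:
After op 1 fill(5,1,W) [23 cells changed]:
WWWWK
WWWWK
WWWWK
WKWWW
WWWWW
WWWWW
After op 2 paint(2,0,K):
WWWWK
WWWWK
KWWWK
WKWWW
WWWWW
WWWWW
After op 3 paint(5,0,Y):
WWWWK
WWWWK
KWWWK
WKWWW
WWWWW
YWWWW
After op 4 paint(2,1,B):
WWWWK
WWWWK
KBWWK
WKWWW
WWWWW
YWWWW
After op 5 paint(1,0,Y):
WWWWK
YWWWK
KBWWK
WKWWW
WWWWW
YWWWW
After op 6 paint(0,4,G):
WWWWG
YWWWK
KBWWK
WKWWW
WWWWW
YWWWW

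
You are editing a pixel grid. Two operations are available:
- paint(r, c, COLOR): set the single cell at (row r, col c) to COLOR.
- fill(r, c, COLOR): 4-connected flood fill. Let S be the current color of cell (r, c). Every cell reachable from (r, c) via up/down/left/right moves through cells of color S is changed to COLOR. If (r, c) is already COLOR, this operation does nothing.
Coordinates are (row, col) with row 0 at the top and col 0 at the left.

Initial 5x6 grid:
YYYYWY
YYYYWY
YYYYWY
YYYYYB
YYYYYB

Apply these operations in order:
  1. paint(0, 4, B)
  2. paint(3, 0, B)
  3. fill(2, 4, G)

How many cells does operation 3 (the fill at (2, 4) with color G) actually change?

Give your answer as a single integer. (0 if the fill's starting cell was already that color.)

Answer: 2

Derivation:
After op 1 paint(0,4,B):
YYYYBY
YYYYWY
YYYYWY
YYYYYB
YYYYYB
After op 2 paint(3,0,B):
YYYYBY
YYYYWY
YYYYWY
BYYYYB
YYYYYB
After op 3 fill(2,4,G) [2 cells changed]:
YYYYBY
YYYYGY
YYYYGY
BYYYYB
YYYYYB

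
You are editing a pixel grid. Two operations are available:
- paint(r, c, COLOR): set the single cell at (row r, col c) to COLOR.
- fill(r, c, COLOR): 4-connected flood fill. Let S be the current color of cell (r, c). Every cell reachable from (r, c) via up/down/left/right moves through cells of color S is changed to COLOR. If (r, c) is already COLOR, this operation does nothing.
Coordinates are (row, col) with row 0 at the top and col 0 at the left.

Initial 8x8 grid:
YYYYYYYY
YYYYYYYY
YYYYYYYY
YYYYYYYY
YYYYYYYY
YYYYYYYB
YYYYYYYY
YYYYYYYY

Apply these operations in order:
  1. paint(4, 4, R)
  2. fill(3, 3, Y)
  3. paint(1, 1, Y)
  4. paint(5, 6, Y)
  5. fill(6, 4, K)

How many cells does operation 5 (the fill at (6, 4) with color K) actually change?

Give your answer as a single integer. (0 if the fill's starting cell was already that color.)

After op 1 paint(4,4,R):
YYYYYYYY
YYYYYYYY
YYYYYYYY
YYYYYYYY
YYYYRYYY
YYYYYYYB
YYYYYYYY
YYYYYYYY
After op 2 fill(3,3,Y) [0 cells changed]:
YYYYYYYY
YYYYYYYY
YYYYYYYY
YYYYYYYY
YYYYRYYY
YYYYYYYB
YYYYYYYY
YYYYYYYY
After op 3 paint(1,1,Y):
YYYYYYYY
YYYYYYYY
YYYYYYYY
YYYYYYYY
YYYYRYYY
YYYYYYYB
YYYYYYYY
YYYYYYYY
After op 4 paint(5,6,Y):
YYYYYYYY
YYYYYYYY
YYYYYYYY
YYYYYYYY
YYYYRYYY
YYYYYYYB
YYYYYYYY
YYYYYYYY
After op 5 fill(6,4,K) [62 cells changed]:
KKKKKKKK
KKKKKKKK
KKKKKKKK
KKKKKKKK
KKKKRKKK
KKKKKKKB
KKKKKKKK
KKKKKKKK

Answer: 62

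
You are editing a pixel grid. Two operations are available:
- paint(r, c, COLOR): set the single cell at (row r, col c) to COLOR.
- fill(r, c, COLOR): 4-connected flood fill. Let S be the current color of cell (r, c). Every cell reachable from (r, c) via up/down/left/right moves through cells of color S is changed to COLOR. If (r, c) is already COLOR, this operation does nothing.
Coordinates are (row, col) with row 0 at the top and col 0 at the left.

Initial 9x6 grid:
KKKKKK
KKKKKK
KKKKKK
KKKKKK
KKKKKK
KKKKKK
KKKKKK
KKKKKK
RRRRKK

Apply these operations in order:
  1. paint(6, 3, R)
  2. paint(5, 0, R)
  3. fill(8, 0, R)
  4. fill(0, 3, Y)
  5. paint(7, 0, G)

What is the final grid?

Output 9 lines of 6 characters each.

After op 1 paint(6,3,R):
KKKKKK
KKKKKK
KKKKKK
KKKKKK
KKKKKK
KKKKKK
KKKRKK
KKKKKK
RRRRKK
After op 2 paint(5,0,R):
KKKKKK
KKKKKK
KKKKKK
KKKKKK
KKKKKK
RKKKKK
KKKRKK
KKKKKK
RRRRKK
After op 3 fill(8,0,R) [0 cells changed]:
KKKKKK
KKKKKK
KKKKKK
KKKKKK
KKKKKK
RKKKKK
KKKRKK
KKKKKK
RRRRKK
After op 4 fill(0,3,Y) [48 cells changed]:
YYYYYY
YYYYYY
YYYYYY
YYYYYY
YYYYYY
RYYYYY
YYYRYY
YYYYYY
RRRRYY
After op 5 paint(7,0,G):
YYYYYY
YYYYYY
YYYYYY
YYYYYY
YYYYYY
RYYYYY
YYYRYY
GYYYYY
RRRRYY

Answer: YYYYYY
YYYYYY
YYYYYY
YYYYYY
YYYYYY
RYYYYY
YYYRYY
GYYYYY
RRRRYY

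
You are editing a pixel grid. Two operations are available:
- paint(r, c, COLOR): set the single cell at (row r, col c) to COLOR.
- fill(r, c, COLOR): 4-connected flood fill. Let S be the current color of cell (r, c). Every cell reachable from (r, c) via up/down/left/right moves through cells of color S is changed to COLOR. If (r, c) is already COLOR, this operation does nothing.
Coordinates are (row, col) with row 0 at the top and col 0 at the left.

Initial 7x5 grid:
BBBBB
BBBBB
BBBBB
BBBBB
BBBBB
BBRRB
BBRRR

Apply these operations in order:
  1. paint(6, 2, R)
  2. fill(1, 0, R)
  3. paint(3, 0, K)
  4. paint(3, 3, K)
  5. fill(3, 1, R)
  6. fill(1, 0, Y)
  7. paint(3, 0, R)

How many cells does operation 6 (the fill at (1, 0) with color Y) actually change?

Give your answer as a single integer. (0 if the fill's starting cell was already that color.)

After op 1 paint(6,2,R):
BBBBB
BBBBB
BBBBB
BBBBB
BBBBB
BBRRB
BBRRR
After op 2 fill(1,0,R) [30 cells changed]:
RRRRR
RRRRR
RRRRR
RRRRR
RRRRR
RRRRR
RRRRR
After op 3 paint(3,0,K):
RRRRR
RRRRR
RRRRR
KRRRR
RRRRR
RRRRR
RRRRR
After op 4 paint(3,3,K):
RRRRR
RRRRR
RRRRR
KRRKR
RRRRR
RRRRR
RRRRR
After op 5 fill(3,1,R) [0 cells changed]:
RRRRR
RRRRR
RRRRR
KRRKR
RRRRR
RRRRR
RRRRR
After op 6 fill(1,0,Y) [33 cells changed]:
YYYYY
YYYYY
YYYYY
KYYKY
YYYYY
YYYYY
YYYYY

Answer: 33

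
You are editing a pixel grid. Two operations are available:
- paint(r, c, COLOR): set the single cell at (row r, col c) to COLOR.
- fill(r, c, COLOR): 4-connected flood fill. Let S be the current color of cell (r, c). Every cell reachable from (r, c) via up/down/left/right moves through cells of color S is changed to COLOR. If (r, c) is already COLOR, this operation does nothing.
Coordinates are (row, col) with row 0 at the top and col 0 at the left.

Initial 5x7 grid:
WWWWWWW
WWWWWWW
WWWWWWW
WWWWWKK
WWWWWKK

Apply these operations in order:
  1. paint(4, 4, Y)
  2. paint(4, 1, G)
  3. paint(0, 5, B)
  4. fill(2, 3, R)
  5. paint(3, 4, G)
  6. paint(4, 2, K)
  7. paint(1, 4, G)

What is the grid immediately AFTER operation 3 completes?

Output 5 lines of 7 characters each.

After op 1 paint(4,4,Y):
WWWWWWW
WWWWWWW
WWWWWWW
WWWWWKK
WWWWYKK
After op 2 paint(4,1,G):
WWWWWWW
WWWWWWW
WWWWWWW
WWWWWKK
WGWWYKK
After op 3 paint(0,5,B):
WWWWWBW
WWWWWWW
WWWWWWW
WWWWWKK
WGWWYKK

Answer: WWWWWBW
WWWWWWW
WWWWWWW
WWWWWKK
WGWWYKK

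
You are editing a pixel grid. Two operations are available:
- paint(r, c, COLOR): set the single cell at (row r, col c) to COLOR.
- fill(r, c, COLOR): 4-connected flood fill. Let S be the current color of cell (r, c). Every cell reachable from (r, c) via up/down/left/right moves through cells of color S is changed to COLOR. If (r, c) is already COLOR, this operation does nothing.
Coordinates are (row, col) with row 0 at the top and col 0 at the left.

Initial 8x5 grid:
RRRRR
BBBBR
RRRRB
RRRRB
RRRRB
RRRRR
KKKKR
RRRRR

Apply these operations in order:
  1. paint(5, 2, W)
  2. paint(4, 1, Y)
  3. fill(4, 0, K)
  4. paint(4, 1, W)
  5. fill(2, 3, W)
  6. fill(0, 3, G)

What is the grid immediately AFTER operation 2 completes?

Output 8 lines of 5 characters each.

Answer: RRRRR
BBBBR
RRRRB
RRRRB
RYRRB
RRWRR
KKKKR
RRRRR

Derivation:
After op 1 paint(5,2,W):
RRRRR
BBBBR
RRRRB
RRRRB
RRRRB
RRWRR
KKKKR
RRRRR
After op 2 paint(4,1,Y):
RRRRR
BBBBR
RRRRB
RRRRB
RYRRB
RRWRR
KKKKR
RRRRR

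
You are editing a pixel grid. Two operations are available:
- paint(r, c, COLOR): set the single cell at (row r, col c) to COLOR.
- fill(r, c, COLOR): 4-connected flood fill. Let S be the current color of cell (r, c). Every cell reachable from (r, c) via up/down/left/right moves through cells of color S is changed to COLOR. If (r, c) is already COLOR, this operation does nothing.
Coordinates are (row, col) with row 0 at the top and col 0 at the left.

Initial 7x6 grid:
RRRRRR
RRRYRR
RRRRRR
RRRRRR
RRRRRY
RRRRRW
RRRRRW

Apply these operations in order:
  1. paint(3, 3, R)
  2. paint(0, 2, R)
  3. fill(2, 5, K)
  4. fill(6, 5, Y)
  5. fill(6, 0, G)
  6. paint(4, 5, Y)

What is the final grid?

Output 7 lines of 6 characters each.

Answer: GGGGGG
GGGYGG
GGGGGG
GGGGGG
GGGGGY
GGGGGY
GGGGGY

Derivation:
After op 1 paint(3,3,R):
RRRRRR
RRRYRR
RRRRRR
RRRRRR
RRRRRY
RRRRRW
RRRRRW
After op 2 paint(0,2,R):
RRRRRR
RRRYRR
RRRRRR
RRRRRR
RRRRRY
RRRRRW
RRRRRW
After op 3 fill(2,5,K) [38 cells changed]:
KKKKKK
KKKYKK
KKKKKK
KKKKKK
KKKKKY
KKKKKW
KKKKKW
After op 4 fill(6,5,Y) [2 cells changed]:
KKKKKK
KKKYKK
KKKKKK
KKKKKK
KKKKKY
KKKKKY
KKKKKY
After op 5 fill(6,0,G) [38 cells changed]:
GGGGGG
GGGYGG
GGGGGG
GGGGGG
GGGGGY
GGGGGY
GGGGGY
After op 6 paint(4,5,Y):
GGGGGG
GGGYGG
GGGGGG
GGGGGG
GGGGGY
GGGGGY
GGGGGY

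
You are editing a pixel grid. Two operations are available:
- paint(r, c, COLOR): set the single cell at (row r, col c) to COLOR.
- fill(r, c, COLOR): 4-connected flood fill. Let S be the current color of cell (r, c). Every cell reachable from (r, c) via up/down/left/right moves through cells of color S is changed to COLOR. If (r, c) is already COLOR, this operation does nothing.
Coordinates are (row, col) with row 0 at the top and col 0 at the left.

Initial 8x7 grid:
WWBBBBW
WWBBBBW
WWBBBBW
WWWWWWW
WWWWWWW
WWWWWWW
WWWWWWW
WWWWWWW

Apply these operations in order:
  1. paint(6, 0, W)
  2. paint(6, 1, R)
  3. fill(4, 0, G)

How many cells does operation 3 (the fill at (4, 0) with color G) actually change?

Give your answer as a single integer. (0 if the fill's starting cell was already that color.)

Answer: 43

Derivation:
After op 1 paint(6,0,W):
WWBBBBW
WWBBBBW
WWBBBBW
WWWWWWW
WWWWWWW
WWWWWWW
WWWWWWW
WWWWWWW
After op 2 paint(6,1,R):
WWBBBBW
WWBBBBW
WWBBBBW
WWWWWWW
WWWWWWW
WWWWWWW
WRWWWWW
WWWWWWW
After op 3 fill(4,0,G) [43 cells changed]:
GGBBBBG
GGBBBBG
GGBBBBG
GGGGGGG
GGGGGGG
GGGGGGG
GRGGGGG
GGGGGGG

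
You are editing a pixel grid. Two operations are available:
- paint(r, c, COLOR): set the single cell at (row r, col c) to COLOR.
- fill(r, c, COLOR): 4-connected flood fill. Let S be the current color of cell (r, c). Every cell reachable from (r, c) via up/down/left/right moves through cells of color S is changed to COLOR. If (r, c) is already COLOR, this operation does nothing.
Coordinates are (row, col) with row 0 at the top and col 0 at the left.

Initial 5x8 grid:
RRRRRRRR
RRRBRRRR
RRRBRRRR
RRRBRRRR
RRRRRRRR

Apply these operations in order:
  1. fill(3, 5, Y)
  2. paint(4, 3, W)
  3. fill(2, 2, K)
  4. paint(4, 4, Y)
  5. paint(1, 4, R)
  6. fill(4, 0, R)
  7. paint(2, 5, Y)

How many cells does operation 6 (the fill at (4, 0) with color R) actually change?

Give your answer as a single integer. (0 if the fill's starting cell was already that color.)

After op 1 fill(3,5,Y) [37 cells changed]:
YYYYYYYY
YYYBYYYY
YYYBYYYY
YYYBYYYY
YYYYYYYY
After op 2 paint(4,3,W):
YYYYYYYY
YYYBYYYY
YYYBYYYY
YYYBYYYY
YYYWYYYY
After op 3 fill(2,2,K) [36 cells changed]:
KKKKKKKK
KKKBKKKK
KKKBKKKK
KKKBKKKK
KKKWKKKK
After op 4 paint(4,4,Y):
KKKKKKKK
KKKBKKKK
KKKBKKKK
KKKBKKKK
KKKWYKKK
After op 5 paint(1,4,R):
KKKKKKKK
KKKBRKKK
KKKBKKKK
KKKBKKKK
KKKWYKKK
After op 6 fill(4,0,R) [34 cells changed]:
RRRRRRRR
RRRBRRRR
RRRBRRRR
RRRBRRRR
RRRWYRRR

Answer: 34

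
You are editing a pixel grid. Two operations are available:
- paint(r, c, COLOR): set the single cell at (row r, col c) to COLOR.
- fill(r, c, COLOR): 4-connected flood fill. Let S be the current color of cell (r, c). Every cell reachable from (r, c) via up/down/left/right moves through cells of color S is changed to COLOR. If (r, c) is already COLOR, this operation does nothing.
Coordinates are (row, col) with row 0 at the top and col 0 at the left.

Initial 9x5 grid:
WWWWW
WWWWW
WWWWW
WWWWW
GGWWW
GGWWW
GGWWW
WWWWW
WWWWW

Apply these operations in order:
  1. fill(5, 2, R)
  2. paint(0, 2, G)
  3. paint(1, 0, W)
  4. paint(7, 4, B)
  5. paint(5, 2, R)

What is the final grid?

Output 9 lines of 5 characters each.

Answer: RRGRR
WRRRR
RRRRR
RRRRR
GGRRR
GGRRR
GGRRR
RRRRB
RRRRR

Derivation:
After op 1 fill(5,2,R) [39 cells changed]:
RRRRR
RRRRR
RRRRR
RRRRR
GGRRR
GGRRR
GGRRR
RRRRR
RRRRR
After op 2 paint(0,2,G):
RRGRR
RRRRR
RRRRR
RRRRR
GGRRR
GGRRR
GGRRR
RRRRR
RRRRR
After op 3 paint(1,0,W):
RRGRR
WRRRR
RRRRR
RRRRR
GGRRR
GGRRR
GGRRR
RRRRR
RRRRR
After op 4 paint(7,4,B):
RRGRR
WRRRR
RRRRR
RRRRR
GGRRR
GGRRR
GGRRR
RRRRB
RRRRR
After op 5 paint(5,2,R):
RRGRR
WRRRR
RRRRR
RRRRR
GGRRR
GGRRR
GGRRR
RRRRB
RRRRR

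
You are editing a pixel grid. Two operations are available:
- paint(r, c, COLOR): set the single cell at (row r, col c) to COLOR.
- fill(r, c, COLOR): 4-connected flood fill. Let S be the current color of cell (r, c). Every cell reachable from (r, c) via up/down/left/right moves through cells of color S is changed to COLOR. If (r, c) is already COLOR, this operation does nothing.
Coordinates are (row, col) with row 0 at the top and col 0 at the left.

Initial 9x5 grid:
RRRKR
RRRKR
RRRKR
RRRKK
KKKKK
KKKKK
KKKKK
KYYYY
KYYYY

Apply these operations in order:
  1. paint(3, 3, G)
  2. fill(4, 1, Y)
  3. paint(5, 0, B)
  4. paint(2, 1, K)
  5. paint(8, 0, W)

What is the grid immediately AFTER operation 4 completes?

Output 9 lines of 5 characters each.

Answer: RRRKR
RRRKR
RKRKR
RRRGY
YYYYY
BYYYY
YYYYY
YYYYY
YYYYY

Derivation:
After op 1 paint(3,3,G):
RRRKR
RRRKR
RRRKR
RRRGK
KKKKK
KKKKK
KKKKK
KYYYY
KYYYY
After op 2 fill(4,1,Y) [18 cells changed]:
RRRKR
RRRKR
RRRKR
RRRGY
YYYYY
YYYYY
YYYYY
YYYYY
YYYYY
After op 3 paint(5,0,B):
RRRKR
RRRKR
RRRKR
RRRGY
YYYYY
BYYYY
YYYYY
YYYYY
YYYYY
After op 4 paint(2,1,K):
RRRKR
RRRKR
RKRKR
RRRGY
YYYYY
BYYYY
YYYYY
YYYYY
YYYYY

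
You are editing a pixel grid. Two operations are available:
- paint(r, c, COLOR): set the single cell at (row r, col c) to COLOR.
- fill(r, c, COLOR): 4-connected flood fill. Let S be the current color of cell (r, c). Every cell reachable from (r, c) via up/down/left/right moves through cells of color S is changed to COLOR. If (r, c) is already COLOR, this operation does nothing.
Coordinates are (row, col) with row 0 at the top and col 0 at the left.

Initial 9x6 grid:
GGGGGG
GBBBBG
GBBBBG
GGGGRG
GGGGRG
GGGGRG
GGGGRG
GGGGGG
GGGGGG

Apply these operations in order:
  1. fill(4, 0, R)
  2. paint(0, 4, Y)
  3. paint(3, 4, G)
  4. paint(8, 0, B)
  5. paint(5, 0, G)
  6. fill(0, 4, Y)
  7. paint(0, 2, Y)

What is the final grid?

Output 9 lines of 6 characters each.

Answer: RRYRYR
RBBBBR
RBBBBR
RRRRGR
RRRRRR
GRRRRR
RRRRRR
RRRRRR
BRRRRR

Derivation:
After op 1 fill(4,0,R) [42 cells changed]:
RRRRRR
RBBBBR
RBBBBR
RRRRRR
RRRRRR
RRRRRR
RRRRRR
RRRRRR
RRRRRR
After op 2 paint(0,4,Y):
RRRRYR
RBBBBR
RBBBBR
RRRRRR
RRRRRR
RRRRRR
RRRRRR
RRRRRR
RRRRRR
After op 3 paint(3,4,G):
RRRRYR
RBBBBR
RBBBBR
RRRRGR
RRRRRR
RRRRRR
RRRRRR
RRRRRR
RRRRRR
After op 4 paint(8,0,B):
RRRRYR
RBBBBR
RBBBBR
RRRRGR
RRRRRR
RRRRRR
RRRRRR
RRRRRR
BRRRRR
After op 5 paint(5,0,G):
RRRRYR
RBBBBR
RBBBBR
RRRRGR
RRRRRR
GRRRRR
RRRRRR
RRRRRR
BRRRRR
After op 6 fill(0,4,Y) [0 cells changed]:
RRRRYR
RBBBBR
RBBBBR
RRRRGR
RRRRRR
GRRRRR
RRRRRR
RRRRRR
BRRRRR
After op 7 paint(0,2,Y):
RRYRYR
RBBBBR
RBBBBR
RRRRGR
RRRRRR
GRRRRR
RRRRRR
RRRRRR
BRRRRR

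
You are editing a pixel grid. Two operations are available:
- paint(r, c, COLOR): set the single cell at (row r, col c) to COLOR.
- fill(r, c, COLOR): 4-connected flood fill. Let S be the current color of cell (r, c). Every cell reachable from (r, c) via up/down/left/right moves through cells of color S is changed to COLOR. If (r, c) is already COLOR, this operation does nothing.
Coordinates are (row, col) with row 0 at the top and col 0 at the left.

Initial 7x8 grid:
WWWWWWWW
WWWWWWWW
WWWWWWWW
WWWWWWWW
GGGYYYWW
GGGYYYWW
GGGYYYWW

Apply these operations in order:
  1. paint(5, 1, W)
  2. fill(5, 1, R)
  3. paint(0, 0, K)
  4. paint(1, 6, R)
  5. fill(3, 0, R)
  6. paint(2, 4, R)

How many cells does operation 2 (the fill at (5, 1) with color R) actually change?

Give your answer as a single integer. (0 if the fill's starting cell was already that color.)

Answer: 1

Derivation:
After op 1 paint(5,1,W):
WWWWWWWW
WWWWWWWW
WWWWWWWW
WWWWWWWW
GGGYYYWW
GWGYYYWW
GGGYYYWW
After op 2 fill(5,1,R) [1 cells changed]:
WWWWWWWW
WWWWWWWW
WWWWWWWW
WWWWWWWW
GGGYYYWW
GRGYYYWW
GGGYYYWW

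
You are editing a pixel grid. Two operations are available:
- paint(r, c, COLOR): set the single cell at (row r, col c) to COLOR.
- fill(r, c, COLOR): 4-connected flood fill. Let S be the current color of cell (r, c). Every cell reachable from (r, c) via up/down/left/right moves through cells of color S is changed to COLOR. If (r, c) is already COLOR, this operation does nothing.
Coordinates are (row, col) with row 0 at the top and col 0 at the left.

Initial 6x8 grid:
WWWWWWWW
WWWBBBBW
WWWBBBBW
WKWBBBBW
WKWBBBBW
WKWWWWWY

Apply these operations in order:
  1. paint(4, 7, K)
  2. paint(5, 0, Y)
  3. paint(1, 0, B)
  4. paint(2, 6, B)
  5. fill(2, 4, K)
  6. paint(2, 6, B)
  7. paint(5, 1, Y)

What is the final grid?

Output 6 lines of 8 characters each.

Answer: WWWWWWWW
BWWKKKKW
WWWKKKBW
WKWKKKKW
WKWKKKKK
YYWWWWWY

Derivation:
After op 1 paint(4,7,K):
WWWWWWWW
WWWBBBBW
WWWBBBBW
WKWBBBBW
WKWBBBBK
WKWWWWWY
After op 2 paint(5,0,Y):
WWWWWWWW
WWWBBBBW
WWWBBBBW
WKWBBBBW
WKWBBBBK
YKWWWWWY
After op 3 paint(1,0,B):
WWWWWWWW
BWWBBBBW
WWWBBBBW
WKWBBBBW
WKWBBBBK
YKWWWWWY
After op 4 paint(2,6,B):
WWWWWWWW
BWWBBBBW
WWWBBBBW
WKWBBBBW
WKWBBBBK
YKWWWWWY
After op 5 fill(2,4,K) [16 cells changed]:
WWWWWWWW
BWWKKKKW
WWWKKKKW
WKWKKKKW
WKWKKKKK
YKWWWWWY
After op 6 paint(2,6,B):
WWWWWWWW
BWWKKKKW
WWWKKKBW
WKWKKKKW
WKWKKKKK
YKWWWWWY
After op 7 paint(5,1,Y):
WWWWWWWW
BWWKKKKW
WWWKKKBW
WKWKKKKW
WKWKKKKK
YYWWWWWY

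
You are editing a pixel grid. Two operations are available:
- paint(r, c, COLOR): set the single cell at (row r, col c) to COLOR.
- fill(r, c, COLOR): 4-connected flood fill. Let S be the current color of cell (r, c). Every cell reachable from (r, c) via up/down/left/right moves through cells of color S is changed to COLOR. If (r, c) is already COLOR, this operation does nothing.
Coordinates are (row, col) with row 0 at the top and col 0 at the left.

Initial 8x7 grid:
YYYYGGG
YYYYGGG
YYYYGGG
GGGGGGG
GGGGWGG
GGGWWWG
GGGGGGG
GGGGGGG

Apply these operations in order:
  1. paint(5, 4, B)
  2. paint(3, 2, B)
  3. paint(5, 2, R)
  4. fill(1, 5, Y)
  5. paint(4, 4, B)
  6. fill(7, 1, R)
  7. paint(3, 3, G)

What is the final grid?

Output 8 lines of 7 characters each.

After op 1 paint(5,4,B):
YYYYGGG
YYYYGGG
YYYYGGG
GGGGGGG
GGGGWGG
GGGWBWG
GGGGGGG
GGGGGGG
After op 2 paint(3,2,B):
YYYYGGG
YYYYGGG
YYYYGGG
GGBGGGG
GGGGWGG
GGGWBWG
GGGGGGG
GGGGGGG
After op 3 paint(5,2,R):
YYYYGGG
YYYYGGG
YYYYGGG
GGBGGGG
GGGGWGG
GGRWBWG
GGGGGGG
GGGGGGG
After op 4 fill(1,5,Y) [38 cells changed]:
YYYYYYY
YYYYYYY
YYYYYYY
YYBYYYY
YYYYWYY
YYRWBWY
YYYYYYY
YYYYYYY
After op 5 paint(4,4,B):
YYYYYYY
YYYYYYY
YYYYYYY
YYBYYYY
YYYYBYY
YYRWBWY
YYYYYYY
YYYYYYY
After op 6 fill(7,1,R) [50 cells changed]:
RRRRRRR
RRRRRRR
RRRRRRR
RRBRRRR
RRRRBRR
RRRWBWR
RRRRRRR
RRRRRRR
After op 7 paint(3,3,G):
RRRRRRR
RRRRRRR
RRRRRRR
RRBGRRR
RRRRBRR
RRRWBWR
RRRRRRR
RRRRRRR

Answer: RRRRRRR
RRRRRRR
RRRRRRR
RRBGRRR
RRRRBRR
RRRWBWR
RRRRRRR
RRRRRRR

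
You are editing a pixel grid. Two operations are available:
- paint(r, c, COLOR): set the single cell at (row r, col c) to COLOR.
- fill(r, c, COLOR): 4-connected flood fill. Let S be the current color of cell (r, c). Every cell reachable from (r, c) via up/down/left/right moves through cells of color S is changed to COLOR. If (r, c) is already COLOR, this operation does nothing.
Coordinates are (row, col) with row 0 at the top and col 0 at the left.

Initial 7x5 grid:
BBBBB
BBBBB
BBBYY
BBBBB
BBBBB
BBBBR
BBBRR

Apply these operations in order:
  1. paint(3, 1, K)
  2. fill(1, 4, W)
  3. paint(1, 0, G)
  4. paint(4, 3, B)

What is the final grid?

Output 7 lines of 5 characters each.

Answer: WWWWW
GWWWW
WWWYY
WKWWW
WWWBW
WWWWR
WWWRR

Derivation:
After op 1 paint(3,1,K):
BBBBB
BBBBB
BBBYY
BKBBB
BBBBB
BBBBR
BBBRR
After op 2 fill(1,4,W) [29 cells changed]:
WWWWW
WWWWW
WWWYY
WKWWW
WWWWW
WWWWR
WWWRR
After op 3 paint(1,0,G):
WWWWW
GWWWW
WWWYY
WKWWW
WWWWW
WWWWR
WWWRR
After op 4 paint(4,3,B):
WWWWW
GWWWW
WWWYY
WKWWW
WWWBW
WWWWR
WWWRR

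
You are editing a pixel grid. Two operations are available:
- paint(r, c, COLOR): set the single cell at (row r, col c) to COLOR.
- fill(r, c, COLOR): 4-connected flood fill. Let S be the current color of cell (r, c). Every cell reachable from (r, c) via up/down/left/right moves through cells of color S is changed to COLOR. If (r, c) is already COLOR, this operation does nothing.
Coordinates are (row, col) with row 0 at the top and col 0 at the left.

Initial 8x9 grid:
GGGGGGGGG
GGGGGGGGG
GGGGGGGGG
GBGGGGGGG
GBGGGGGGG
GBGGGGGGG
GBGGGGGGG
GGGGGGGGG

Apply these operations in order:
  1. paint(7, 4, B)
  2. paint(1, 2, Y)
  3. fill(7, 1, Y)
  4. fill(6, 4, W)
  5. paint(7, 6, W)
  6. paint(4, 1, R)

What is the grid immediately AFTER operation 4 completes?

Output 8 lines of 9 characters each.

Answer: WWWWWWWWW
WWWWWWWWW
WWWWWWWWW
WBWWWWWWW
WBWWWWWWW
WBWWWWWWW
WBWWWWWWW
WWWWBWWWW

Derivation:
After op 1 paint(7,4,B):
GGGGGGGGG
GGGGGGGGG
GGGGGGGGG
GBGGGGGGG
GBGGGGGGG
GBGGGGGGG
GBGGGGGGG
GGGGBGGGG
After op 2 paint(1,2,Y):
GGGGGGGGG
GGYGGGGGG
GGGGGGGGG
GBGGGGGGG
GBGGGGGGG
GBGGGGGGG
GBGGGGGGG
GGGGBGGGG
After op 3 fill(7,1,Y) [66 cells changed]:
YYYYYYYYY
YYYYYYYYY
YYYYYYYYY
YBYYYYYYY
YBYYYYYYY
YBYYYYYYY
YBYYYYYYY
YYYYBYYYY
After op 4 fill(6,4,W) [67 cells changed]:
WWWWWWWWW
WWWWWWWWW
WWWWWWWWW
WBWWWWWWW
WBWWWWWWW
WBWWWWWWW
WBWWWWWWW
WWWWBWWWW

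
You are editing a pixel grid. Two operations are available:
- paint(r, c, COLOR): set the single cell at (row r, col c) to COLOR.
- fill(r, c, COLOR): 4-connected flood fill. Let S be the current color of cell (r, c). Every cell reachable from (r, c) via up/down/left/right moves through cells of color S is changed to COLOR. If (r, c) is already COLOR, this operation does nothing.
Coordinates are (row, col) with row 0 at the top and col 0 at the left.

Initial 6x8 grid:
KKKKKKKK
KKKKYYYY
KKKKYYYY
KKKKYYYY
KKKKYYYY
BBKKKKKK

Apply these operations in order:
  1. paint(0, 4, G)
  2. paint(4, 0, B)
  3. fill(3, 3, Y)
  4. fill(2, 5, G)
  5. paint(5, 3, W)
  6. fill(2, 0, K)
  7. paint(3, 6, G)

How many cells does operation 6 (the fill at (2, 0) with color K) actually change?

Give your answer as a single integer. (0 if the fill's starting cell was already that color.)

Answer: 41

Derivation:
After op 1 paint(0,4,G):
KKKKGKKK
KKKKYYYY
KKKKYYYY
KKKKYYYY
KKKKYYYY
BBKKKKKK
After op 2 paint(4,0,B):
KKKKGKKK
KKKKYYYY
KKKKYYYY
KKKKYYYY
BKKKYYYY
BBKKKKKK
After op 3 fill(3,3,Y) [25 cells changed]:
YYYYGKKK
YYYYYYYY
YYYYYYYY
YYYYYYYY
BYYYYYYY
BBYYYYYY
After op 4 fill(2,5,G) [41 cells changed]:
GGGGGKKK
GGGGGGGG
GGGGGGGG
GGGGGGGG
BGGGGGGG
BBGGGGGG
After op 5 paint(5,3,W):
GGGGGKKK
GGGGGGGG
GGGGGGGG
GGGGGGGG
BGGGGGGG
BBGWGGGG
After op 6 fill(2,0,K) [41 cells changed]:
KKKKKKKK
KKKKKKKK
KKKKKKKK
KKKKKKKK
BKKKKKKK
BBKWKKKK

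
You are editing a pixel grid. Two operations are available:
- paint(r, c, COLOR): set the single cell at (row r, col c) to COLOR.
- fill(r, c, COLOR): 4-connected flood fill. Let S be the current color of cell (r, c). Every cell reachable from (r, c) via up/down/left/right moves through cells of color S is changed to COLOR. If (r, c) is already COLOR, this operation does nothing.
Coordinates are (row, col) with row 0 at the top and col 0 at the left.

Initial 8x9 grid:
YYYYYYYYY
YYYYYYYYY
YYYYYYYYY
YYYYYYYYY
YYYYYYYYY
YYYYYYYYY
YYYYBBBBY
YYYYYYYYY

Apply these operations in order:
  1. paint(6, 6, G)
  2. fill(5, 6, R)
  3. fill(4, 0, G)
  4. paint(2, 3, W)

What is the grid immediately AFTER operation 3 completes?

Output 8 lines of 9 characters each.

Answer: GGGGGGGGG
GGGGGGGGG
GGGGGGGGG
GGGGGGGGG
GGGGGGGGG
GGGGGGGGG
GGGGBBGBG
GGGGGGGGG

Derivation:
After op 1 paint(6,6,G):
YYYYYYYYY
YYYYYYYYY
YYYYYYYYY
YYYYYYYYY
YYYYYYYYY
YYYYYYYYY
YYYYBBGBY
YYYYYYYYY
After op 2 fill(5,6,R) [68 cells changed]:
RRRRRRRRR
RRRRRRRRR
RRRRRRRRR
RRRRRRRRR
RRRRRRRRR
RRRRRRRRR
RRRRBBGBR
RRRRRRRRR
After op 3 fill(4,0,G) [68 cells changed]:
GGGGGGGGG
GGGGGGGGG
GGGGGGGGG
GGGGGGGGG
GGGGGGGGG
GGGGGGGGG
GGGGBBGBG
GGGGGGGGG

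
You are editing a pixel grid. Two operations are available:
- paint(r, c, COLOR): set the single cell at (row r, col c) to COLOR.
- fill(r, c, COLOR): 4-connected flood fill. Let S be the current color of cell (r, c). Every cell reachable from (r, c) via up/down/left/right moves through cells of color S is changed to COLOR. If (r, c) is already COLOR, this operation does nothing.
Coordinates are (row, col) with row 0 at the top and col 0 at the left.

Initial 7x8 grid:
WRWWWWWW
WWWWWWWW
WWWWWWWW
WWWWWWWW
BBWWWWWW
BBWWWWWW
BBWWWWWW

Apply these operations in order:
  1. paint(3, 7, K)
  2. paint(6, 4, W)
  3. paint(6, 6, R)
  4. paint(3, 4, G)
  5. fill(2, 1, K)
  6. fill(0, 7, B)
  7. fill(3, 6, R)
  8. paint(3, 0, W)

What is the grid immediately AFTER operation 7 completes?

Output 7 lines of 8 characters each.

Answer: RRRRRRRR
RRRRRRRR
RRRRRRRR
RRRRGRRR
RRRRRRRR
RRRRRRRR
RRRRRRRR

Derivation:
After op 1 paint(3,7,K):
WRWWWWWW
WWWWWWWW
WWWWWWWW
WWWWWWWK
BBWWWWWW
BBWWWWWW
BBWWWWWW
After op 2 paint(6,4,W):
WRWWWWWW
WWWWWWWW
WWWWWWWW
WWWWWWWK
BBWWWWWW
BBWWWWWW
BBWWWWWW
After op 3 paint(6,6,R):
WRWWWWWW
WWWWWWWW
WWWWWWWW
WWWWWWWK
BBWWWWWW
BBWWWWWW
BBWWWWRW
After op 4 paint(3,4,G):
WRWWWWWW
WWWWWWWW
WWWWWWWW
WWWWGWWK
BBWWWWWW
BBWWWWWW
BBWWWWRW
After op 5 fill(2,1,K) [46 cells changed]:
KRKKKKKK
KKKKKKKK
KKKKKKKK
KKKKGKKK
BBKKKKKK
BBKKKKKK
BBKKKKRK
After op 6 fill(0,7,B) [47 cells changed]:
BRBBBBBB
BBBBBBBB
BBBBBBBB
BBBBGBBB
BBBBBBBB
BBBBBBBB
BBBBBBRB
After op 7 fill(3,6,R) [53 cells changed]:
RRRRRRRR
RRRRRRRR
RRRRRRRR
RRRRGRRR
RRRRRRRR
RRRRRRRR
RRRRRRRR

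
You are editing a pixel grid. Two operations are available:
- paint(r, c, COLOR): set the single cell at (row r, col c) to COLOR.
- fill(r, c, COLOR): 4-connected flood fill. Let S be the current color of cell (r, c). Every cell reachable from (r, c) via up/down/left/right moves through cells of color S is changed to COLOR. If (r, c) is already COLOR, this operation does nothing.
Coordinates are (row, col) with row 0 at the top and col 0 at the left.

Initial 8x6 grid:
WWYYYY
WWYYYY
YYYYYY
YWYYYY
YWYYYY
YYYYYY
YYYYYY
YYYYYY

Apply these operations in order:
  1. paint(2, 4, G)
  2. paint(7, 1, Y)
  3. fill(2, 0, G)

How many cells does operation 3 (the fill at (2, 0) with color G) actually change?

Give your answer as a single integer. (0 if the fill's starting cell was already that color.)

Answer: 41

Derivation:
After op 1 paint(2,4,G):
WWYYYY
WWYYYY
YYYYGY
YWYYYY
YWYYYY
YYYYYY
YYYYYY
YYYYYY
After op 2 paint(7,1,Y):
WWYYYY
WWYYYY
YYYYGY
YWYYYY
YWYYYY
YYYYYY
YYYYYY
YYYYYY
After op 3 fill(2,0,G) [41 cells changed]:
WWGGGG
WWGGGG
GGGGGG
GWGGGG
GWGGGG
GGGGGG
GGGGGG
GGGGGG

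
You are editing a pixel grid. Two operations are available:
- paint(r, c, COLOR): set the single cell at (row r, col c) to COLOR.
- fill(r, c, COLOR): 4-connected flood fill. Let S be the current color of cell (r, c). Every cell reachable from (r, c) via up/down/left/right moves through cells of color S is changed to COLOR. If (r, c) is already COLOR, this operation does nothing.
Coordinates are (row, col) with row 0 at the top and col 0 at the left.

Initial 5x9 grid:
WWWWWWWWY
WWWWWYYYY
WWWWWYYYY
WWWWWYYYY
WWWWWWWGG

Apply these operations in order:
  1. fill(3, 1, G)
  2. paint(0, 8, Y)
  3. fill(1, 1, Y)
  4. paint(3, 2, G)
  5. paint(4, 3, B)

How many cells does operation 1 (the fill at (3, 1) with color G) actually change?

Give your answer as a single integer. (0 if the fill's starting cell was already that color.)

Answer: 30

Derivation:
After op 1 fill(3,1,G) [30 cells changed]:
GGGGGGGGY
GGGGGYYYY
GGGGGYYYY
GGGGGYYYY
GGGGGGGGG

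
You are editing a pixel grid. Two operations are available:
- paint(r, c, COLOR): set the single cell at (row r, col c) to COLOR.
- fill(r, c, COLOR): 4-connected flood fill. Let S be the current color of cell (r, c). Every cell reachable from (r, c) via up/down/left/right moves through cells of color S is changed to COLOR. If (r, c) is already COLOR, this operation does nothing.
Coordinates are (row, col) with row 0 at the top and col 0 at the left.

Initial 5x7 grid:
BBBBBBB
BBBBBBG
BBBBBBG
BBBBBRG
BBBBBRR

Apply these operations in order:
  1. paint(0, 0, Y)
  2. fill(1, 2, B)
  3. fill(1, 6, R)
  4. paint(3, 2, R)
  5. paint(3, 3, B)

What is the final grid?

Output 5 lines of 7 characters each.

After op 1 paint(0,0,Y):
YBBBBBB
BBBBBBG
BBBBBBG
BBBBBRG
BBBBBRR
After op 2 fill(1,2,B) [0 cells changed]:
YBBBBBB
BBBBBBG
BBBBBBG
BBBBBRG
BBBBBRR
After op 3 fill(1,6,R) [3 cells changed]:
YBBBBBB
BBBBBBR
BBBBBBR
BBBBBRR
BBBBBRR
After op 4 paint(3,2,R):
YBBBBBB
BBBBBBR
BBBBBBR
BBRBBRR
BBBBBRR
After op 5 paint(3,3,B):
YBBBBBB
BBBBBBR
BBBBBBR
BBRBBRR
BBBBBRR

Answer: YBBBBBB
BBBBBBR
BBBBBBR
BBRBBRR
BBBBBRR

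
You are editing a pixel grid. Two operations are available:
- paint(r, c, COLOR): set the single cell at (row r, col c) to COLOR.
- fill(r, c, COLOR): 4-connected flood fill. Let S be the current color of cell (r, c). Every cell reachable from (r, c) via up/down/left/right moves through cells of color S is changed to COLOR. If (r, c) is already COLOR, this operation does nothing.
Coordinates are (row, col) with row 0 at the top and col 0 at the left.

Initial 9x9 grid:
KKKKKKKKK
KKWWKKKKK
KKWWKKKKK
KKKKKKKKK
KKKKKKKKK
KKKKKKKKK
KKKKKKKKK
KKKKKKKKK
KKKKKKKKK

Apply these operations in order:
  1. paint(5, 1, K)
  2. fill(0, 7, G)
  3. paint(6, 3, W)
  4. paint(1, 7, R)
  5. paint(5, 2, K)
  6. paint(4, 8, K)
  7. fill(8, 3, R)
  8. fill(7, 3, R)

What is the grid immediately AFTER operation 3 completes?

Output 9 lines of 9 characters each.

Answer: GGGGGGGGG
GGWWGGGGG
GGWWGGGGG
GGGGGGGGG
GGGGGGGGG
GGGGGGGGG
GGGWGGGGG
GGGGGGGGG
GGGGGGGGG

Derivation:
After op 1 paint(5,1,K):
KKKKKKKKK
KKWWKKKKK
KKWWKKKKK
KKKKKKKKK
KKKKKKKKK
KKKKKKKKK
KKKKKKKKK
KKKKKKKKK
KKKKKKKKK
After op 2 fill(0,7,G) [77 cells changed]:
GGGGGGGGG
GGWWGGGGG
GGWWGGGGG
GGGGGGGGG
GGGGGGGGG
GGGGGGGGG
GGGGGGGGG
GGGGGGGGG
GGGGGGGGG
After op 3 paint(6,3,W):
GGGGGGGGG
GGWWGGGGG
GGWWGGGGG
GGGGGGGGG
GGGGGGGGG
GGGGGGGGG
GGGWGGGGG
GGGGGGGGG
GGGGGGGGG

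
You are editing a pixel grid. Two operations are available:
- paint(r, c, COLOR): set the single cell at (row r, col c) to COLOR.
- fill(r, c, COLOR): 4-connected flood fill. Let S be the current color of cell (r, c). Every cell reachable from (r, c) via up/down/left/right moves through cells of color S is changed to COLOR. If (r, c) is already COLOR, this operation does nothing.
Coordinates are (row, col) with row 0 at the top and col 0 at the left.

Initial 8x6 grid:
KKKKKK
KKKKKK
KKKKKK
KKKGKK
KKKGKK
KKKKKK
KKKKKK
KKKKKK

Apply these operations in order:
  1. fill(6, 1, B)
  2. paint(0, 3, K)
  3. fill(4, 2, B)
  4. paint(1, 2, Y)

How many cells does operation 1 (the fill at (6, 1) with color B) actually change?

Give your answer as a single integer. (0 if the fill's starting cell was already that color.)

After op 1 fill(6,1,B) [46 cells changed]:
BBBBBB
BBBBBB
BBBBBB
BBBGBB
BBBGBB
BBBBBB
BBBBBB
BBBBBB

Answer: 46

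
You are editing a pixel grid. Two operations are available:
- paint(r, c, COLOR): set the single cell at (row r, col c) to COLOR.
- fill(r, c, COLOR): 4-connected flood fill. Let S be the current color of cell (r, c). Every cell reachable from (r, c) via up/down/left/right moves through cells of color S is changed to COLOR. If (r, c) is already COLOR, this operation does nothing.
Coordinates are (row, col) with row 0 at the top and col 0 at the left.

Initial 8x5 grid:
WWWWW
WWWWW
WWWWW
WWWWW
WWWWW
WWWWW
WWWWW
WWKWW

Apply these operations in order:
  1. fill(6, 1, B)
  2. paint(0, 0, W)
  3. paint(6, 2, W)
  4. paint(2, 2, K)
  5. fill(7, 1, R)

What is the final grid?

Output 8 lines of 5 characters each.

After op 1 fill(6,1,B) [39 cells changed]:
BBBBB
BBBBB
BBBBB
BBBBB
BBBBB
BBBBB
BBBBB
BBKBB
After op 2 paint(0,0,W):
WBBBB
BBBBB
BBBBB
BBBBB
BBBBB
BBBBB
BBBBB
BBKBB
After op 3 paint(6,2,W):
WBBBB
BBBBB
BBBBB
BBBBB
BBBBB
BBBBB
BBWBB
BBKBB
After op 4 paint(2,2,K):
WBBBB
BBBBB
BBKBB
BBBBB
BBBBB
BBBBB
BBWBB
BBKBB
After op 5 fill(7,1,R) [36 cells changed]:
WRRRR
RRRRR
RRKRR
RRRRR
RRRRR
RRRRR
RRWRR
RRKRR

Answer: WRRRR
RRRRR
RRKRR
RRRRR
RRRRR
RRRRR
RRWRR
RRKRR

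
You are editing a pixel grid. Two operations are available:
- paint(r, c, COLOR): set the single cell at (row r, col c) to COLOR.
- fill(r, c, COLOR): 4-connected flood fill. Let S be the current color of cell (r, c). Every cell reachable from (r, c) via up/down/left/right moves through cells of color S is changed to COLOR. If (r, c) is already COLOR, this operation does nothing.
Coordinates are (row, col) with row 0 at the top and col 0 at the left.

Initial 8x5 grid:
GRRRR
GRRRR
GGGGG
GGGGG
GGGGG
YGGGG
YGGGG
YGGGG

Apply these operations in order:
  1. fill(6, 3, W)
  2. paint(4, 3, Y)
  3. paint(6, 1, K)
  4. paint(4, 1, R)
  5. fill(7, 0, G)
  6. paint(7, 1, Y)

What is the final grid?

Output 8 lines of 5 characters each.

Answer: WRRRR
WRRRR
WWWWW
WWWWW
WRWYW
GWWWW
GKWWW
GYWWW

Derivation:
After op 1 fill(6,3,W) [29 cells changed]:
WRRRR
WRRRR
WWWWW
WWWWW
WWWWW
YWWWW
YWWWW
YWWWW
After op 2 paint(4,3,Y):
WRRRR
WRRRR
WWWWW
WWWWW
WWWYW
YWWWW
YWWWW
YWWWW
After op 3 paint(6,1,K):
WRRRR
WRRRR
WWWWW
WWWWW
WWWYW
YWWWW
YKWWW
YWWWW
After op 4 paint(4,1,R):
WRRRR
WRRRR
WWWWW
WWWWW
WRWYW
YWWWW
YKWWW
YWWWW
After op 5 fill(7,0,G) [3 cells changed]:
WRRRR
WRRRR
WWWWW
WWWWW
WRWYW
GWWWW
GKWWW
GWWWW
After op 6 paint(7,1,Y):
WRRRR
WRRRR
WWWWW
WWWWW
WRWYW
GWWWW
GKWWW
GYWWW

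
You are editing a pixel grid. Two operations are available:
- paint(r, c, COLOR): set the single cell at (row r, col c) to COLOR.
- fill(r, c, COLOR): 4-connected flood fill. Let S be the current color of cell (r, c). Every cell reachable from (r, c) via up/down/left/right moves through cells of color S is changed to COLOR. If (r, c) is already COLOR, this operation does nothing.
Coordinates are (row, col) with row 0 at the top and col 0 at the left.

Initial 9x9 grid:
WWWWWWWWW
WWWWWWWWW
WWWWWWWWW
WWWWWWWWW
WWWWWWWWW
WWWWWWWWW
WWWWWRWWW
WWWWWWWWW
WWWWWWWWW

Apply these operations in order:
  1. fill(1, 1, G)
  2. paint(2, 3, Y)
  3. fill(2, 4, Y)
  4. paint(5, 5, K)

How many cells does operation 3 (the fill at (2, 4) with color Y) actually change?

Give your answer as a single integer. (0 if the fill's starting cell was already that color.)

Answer: 79

Derivation:
After op 1 fill(1,1,G) [80 cells changed]:
GGGGGGGGG
GGGGGGGGG
GGGGGGGGG
GGGGGGGGG
GGGGGGGGG
GGGGGGGGG
GGGGGRGGG
GGGGGGGGG
GGGGGGGGG
After op 2 paint(2,3,Y):
GGGGGGGGG
GGGGGGGGG
GGGYGGGGG
GGGGGGGGG
GGGGGGGGG
GGGGGGGGG
GGGGGRGGG
GGGGGGGGG
GGGGGGGGG
After op 3 fill(2,4,Y) [79 cells changed]:
YYYYYYYYY
YYYYYYYYY
YYYYYYYYY
YYYYYYYYY
YYYYYYYYY
YYYYYYYYY
YYYYYRYYY
YYYYYYYYY
YYYYYYYYY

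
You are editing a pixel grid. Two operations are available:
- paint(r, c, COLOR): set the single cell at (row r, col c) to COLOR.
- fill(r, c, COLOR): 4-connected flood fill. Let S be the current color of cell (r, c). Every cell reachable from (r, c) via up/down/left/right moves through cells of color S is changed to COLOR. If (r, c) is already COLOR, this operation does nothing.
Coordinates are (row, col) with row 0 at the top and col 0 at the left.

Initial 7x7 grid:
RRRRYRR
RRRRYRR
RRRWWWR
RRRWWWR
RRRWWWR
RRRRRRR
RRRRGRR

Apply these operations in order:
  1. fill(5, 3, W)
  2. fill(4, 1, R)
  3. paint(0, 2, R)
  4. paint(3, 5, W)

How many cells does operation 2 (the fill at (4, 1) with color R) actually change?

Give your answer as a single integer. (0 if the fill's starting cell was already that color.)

After op 1 fill(5,3,W) [37 cells changed]:
WWWWYWW
WWWWYWW
WWWWWWW
WWWWWWW
WWWWWWW
WWWWWWW
WWWWGWW
After op 2 fill(4,1,R) [46 cells changed]:
RRRRYRR
RRRRYRR
RRRRRRR
RRRRRRR
RRRRRRR
RRRRRRR
RRRRGRR

Answer: 46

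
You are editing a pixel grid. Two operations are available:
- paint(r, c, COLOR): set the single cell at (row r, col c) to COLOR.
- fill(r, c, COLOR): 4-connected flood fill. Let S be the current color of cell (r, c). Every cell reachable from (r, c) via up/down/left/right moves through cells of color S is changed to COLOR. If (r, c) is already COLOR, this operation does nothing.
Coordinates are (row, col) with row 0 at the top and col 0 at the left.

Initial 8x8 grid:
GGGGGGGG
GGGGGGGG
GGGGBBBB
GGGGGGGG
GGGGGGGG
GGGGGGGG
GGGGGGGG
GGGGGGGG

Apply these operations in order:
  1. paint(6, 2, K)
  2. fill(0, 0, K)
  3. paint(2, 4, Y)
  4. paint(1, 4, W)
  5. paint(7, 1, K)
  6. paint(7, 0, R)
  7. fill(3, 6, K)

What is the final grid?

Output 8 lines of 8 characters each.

Answer: KKKKKKKK
KKKKWKKK
KKKKYBBB
KKKKKKKK
KKKKKKKK
KKKKKKKK
KKKKKKKK
RKKKKKKK

Derivation:
After op 1 paint(6,2,K):
GGGGGGGG
GGGGGGGG
GGGGBBBB
GGGGGGGG
GGGGGGGG
GGGGGGGG
GGKGGGGG
GGGGGGGG
After op 2 fill(0,0,K) [59 cells changed]:
KKKKKKKK
KKKKKKKK
KKKKBBBB
KKKKKKKK
KKKKKKKK
KKKKKKKK
KKKKKKKK
KKKKKKKK
After op 3 paint(2,4,Y):
KKKKKKKK
KKKKKKKK
KKKKYBBB
KKKKKKKK
KKKKKKKK
KKKKKKKK
KKKKKKKK
KKKKKKKK
After op 4 paint(1,4,W):
KKKKKKKK
KKKKWKKK
KKKKYBBB
KKKKKKKK
KKKKKKKK
KKKKKKKK
KKKKKKKK
KKKKKKKK
After op 5 paint(7,1,K):
KKKKKKKK
KKKKWKKK
KKKKYBBB
KKKKKKKK
KKKKKKKK
KKKKKKKK
KKKKKKKK
KKKKKKKK
After op 6 paint(7,0,R):
KKKKKKKK
KKKKWKKK
KKKKYBBB
KKKKKKKK
KKKKKKKK
KKKKKKKK
KKKKKKKK
RKKKKKKK
After op 7 fill(3,6,K) [0 cells changed]:
KKKKKKKK
KKKKWKKK
KKKKYBBB
KKKKKKKK
KKKKKKKK
KKKKKKKK
KKKKKKKK
RKKKKKKK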